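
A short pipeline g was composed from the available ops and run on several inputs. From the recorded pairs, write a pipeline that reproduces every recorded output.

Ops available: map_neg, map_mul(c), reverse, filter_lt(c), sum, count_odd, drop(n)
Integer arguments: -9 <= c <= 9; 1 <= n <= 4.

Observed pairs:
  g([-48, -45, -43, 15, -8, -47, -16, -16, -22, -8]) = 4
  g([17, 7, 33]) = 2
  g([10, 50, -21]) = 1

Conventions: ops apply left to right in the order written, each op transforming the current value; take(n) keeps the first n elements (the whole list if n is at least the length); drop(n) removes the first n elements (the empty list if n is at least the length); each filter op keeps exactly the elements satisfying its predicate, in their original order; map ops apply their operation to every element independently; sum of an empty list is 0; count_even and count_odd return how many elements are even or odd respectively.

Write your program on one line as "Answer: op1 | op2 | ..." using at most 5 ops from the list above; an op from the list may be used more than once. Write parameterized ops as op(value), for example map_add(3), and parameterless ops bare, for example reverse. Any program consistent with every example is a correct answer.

map_neg | map_mul(-5) | drop(1) | count_odd

Check, running the answer program on each example:
  [-48, -45, -43, 15, -8, -47, -16, -16, -22, -8] -> [48, 45, 43, -15, 8, 47, 16, 16, 22, 8] -> [-240, -225, -215, 75, -40, -235, -80, -80, -110, -40] -> [-225, -215, 75, -40, -235, -80, -80, -110, -40] -> 4
  [17, 7, 33] -> [-17, -7, -33] -> [85, 35, 165] -> [35, 165] -> 2
  [10, 50, -21] -> [-10, -50, 21] -> [50, 250, -105] -> [250, -105] -> 1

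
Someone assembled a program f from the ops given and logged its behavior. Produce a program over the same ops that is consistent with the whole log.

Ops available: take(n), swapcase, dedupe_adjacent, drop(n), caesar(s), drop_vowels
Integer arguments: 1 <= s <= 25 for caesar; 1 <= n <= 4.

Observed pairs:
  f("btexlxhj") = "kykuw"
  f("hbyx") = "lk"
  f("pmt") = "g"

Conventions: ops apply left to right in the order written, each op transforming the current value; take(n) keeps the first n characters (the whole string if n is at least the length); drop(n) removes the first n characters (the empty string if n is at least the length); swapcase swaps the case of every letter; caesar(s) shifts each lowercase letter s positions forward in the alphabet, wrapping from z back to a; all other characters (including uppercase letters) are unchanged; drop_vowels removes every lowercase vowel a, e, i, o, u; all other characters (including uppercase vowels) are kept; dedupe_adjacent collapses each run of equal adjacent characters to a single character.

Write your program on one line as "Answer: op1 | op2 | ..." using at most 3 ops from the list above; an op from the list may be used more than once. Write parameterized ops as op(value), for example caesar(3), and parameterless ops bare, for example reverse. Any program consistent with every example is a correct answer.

drop(2) | drop_vowels | caesar(13)

Check, running the answer program on each example:
  "btexlxhj" -> "exlxhj" -> "xlxhj" -> "kykuw"
  "hbyx" -> "yx" -> "yx" -> "lk"
  "pmt" -> "t" -> "t" -> "g"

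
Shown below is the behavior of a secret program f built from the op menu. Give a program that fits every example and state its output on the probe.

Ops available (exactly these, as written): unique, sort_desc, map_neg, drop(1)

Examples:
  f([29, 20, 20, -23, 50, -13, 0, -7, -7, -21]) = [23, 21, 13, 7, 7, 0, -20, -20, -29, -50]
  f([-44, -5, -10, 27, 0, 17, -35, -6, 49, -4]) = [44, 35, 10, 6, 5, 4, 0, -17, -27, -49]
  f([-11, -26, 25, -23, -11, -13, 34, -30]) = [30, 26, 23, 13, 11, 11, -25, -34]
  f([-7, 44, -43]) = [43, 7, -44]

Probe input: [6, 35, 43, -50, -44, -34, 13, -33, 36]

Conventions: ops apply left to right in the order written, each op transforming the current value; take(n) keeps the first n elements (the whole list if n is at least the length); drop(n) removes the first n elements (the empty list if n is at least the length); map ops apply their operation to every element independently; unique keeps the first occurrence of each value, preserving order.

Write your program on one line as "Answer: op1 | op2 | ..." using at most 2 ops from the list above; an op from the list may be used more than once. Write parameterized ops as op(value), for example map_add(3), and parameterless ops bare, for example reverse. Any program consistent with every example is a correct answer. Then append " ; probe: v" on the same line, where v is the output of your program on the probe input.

map_neg | sort_desc ; probe: [50, 44, 34, 33, -6, -13, -35, -36, -43]

Check, running the answer program on each example:
  [29, 20, 20, -23, 50, -13, 0, -7, -7, -21] -> [-29, -20, -20, 23, -50, 13, 0, 7, 7, 21] -> [23, 21, 13, 7, 7, 0, -20, -20, -29, -50]
  [-44, -5, -10, 27, 0, 17, -35, -6, 49, -4] -> [44, 5, 10, -27, 0, -17, 35, 6, -49, 4] -> [44, 35, 10, 6, 5, 4, 0, -17, -27, -49]
  [-11, -26, 25, -23, -11, -13, 34, -30] -> [11, 26, -25, 23, 11, 13, -34, 30] -> [30, 26, 23, 13, 11, 11, -25, -34]
  [-7, 44, -43] -> [7, -44, 43] -> [43, 7, -44]
  probe: [6, 35, 43, -50, -44, -34, 13, -33, 36] -> [-6, -35, -43, 50, 44, 34, -13, 33, -36] -> [50, 44, 34, 33, -6, -13, -35, -36, -43]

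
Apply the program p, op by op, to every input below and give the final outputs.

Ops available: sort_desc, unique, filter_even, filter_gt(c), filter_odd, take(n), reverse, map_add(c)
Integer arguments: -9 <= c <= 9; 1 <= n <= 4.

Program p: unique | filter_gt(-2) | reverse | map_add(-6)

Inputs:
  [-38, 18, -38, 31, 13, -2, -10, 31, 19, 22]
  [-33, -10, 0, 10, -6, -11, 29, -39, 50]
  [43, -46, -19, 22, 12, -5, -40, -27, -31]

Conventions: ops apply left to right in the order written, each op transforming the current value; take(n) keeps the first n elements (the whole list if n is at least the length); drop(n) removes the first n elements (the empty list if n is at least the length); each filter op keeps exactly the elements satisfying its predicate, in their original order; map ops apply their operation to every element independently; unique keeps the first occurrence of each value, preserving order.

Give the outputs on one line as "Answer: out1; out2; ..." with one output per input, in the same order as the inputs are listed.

[16, 13, 7, 25, 12]; [44, 23, 4, -6]; [6, 16, 37]

Execution, op by op:
  [-38, 18, -38, 31, 13, -2, -10, 31, 19, 22] -> [-38, 18, 31, 13, -2, -10, 19, 22] -> [18, 31, 13, 19, 22] -> [22, 19, 13, 31, 18] -> [16, 13, 7, 25, 12]
  [-33, -10, 0, 10, -6, -11, 29, -39, 50] -> [-33, -10, 0, 10, -6, -11, 29, -39, 50] -> [0, 10, 29, 50] -> [50, 29, 10, 0] -> [44, 23, 4, -6]
  [43, -46, -19, 22, 12, -5, -40, -27, -31] -> [43, -46, -19, 22, 12, -5, -40, -27, -31] -> [43, 22, 12] -> [12, 22, 43] -> [6, 16, 37]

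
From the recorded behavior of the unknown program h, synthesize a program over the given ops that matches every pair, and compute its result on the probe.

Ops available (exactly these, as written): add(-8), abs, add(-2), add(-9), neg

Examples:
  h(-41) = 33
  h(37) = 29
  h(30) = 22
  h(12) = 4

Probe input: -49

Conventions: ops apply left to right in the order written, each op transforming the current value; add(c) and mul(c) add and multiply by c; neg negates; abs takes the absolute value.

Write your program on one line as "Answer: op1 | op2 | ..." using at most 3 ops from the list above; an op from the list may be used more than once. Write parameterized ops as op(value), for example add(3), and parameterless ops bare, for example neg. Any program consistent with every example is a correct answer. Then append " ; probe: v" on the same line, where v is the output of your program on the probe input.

abs | add(-8) ; probe: 41

Check, running the answer program on each example:
  -41 -> 41 -> 33
  37 -> 37 -> 29
  30 -> 30 -> 22
  12 -> 12 -> 4
  probe: -49 -> 49 -> 41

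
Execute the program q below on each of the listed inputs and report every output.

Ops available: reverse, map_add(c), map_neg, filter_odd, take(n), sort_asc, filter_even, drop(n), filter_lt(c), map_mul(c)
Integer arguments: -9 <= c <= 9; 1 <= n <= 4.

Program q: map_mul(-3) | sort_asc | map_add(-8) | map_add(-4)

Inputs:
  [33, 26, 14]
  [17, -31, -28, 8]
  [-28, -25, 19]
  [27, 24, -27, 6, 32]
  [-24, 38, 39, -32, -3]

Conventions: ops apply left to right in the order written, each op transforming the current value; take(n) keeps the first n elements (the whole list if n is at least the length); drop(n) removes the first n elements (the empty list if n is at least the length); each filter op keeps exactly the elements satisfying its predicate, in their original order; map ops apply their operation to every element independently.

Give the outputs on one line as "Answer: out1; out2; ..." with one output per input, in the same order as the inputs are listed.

[-111, -90, -54]; [-63, -36, 72, 81]; [-69, 63, 72]; [-108, -93, -84, -30, 69]; [-129, -126, -3, 60, 84]

Execution, op by op:
  [33, 26, 14] -> [-99, -78, -42] -> [-99, -78, -42] -> [-107, -86, -50] -> [-111, -90, -54]
  [17, -31, -28, 8] -> [-51, 93, 84, -24] -> [-51, -24, 84, 93] -> [-59, -32, 76, 85] -> [-63, -36, 72, 81]
  [-28, -25, 19] -> [84, 75, -57] -> [-57, 75, 84] -> [-65, 67, 76] -> [-69, 63, 72]
  [27, 24, -27, 6, 32] -> [-81, -72, 81, -18, -96] -> [-96, -81, -72, -18, 81] -> [-104, -89, -80, -26, 73] -> [-108, -93, -84, -30, 69]
  [-24, 38, 39, -32, -3] -> [72, -114, -117, 96, 9] -> [-117, -114, 9, 72, 96] -> [-125, -122, 1, 64, 88] -> [-129, -126, -3, 60, 84]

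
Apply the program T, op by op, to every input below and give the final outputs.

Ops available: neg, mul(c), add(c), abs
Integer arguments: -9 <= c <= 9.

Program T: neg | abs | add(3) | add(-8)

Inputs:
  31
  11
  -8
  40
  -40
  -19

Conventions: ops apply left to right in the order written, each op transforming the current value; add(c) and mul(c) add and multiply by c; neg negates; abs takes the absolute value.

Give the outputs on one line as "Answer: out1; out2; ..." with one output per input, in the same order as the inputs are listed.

Execution, op by op:
  31 -> -31 -> 31 -> 34 -> 26
  11 -> -11 -> 11 -> 14 -> 6
  -8 -> 8 -> 8 -> 11 -> 3
  40 -> -40 -> 40 -> 43 -> 35
  -40 -> 40 -> 40 -> 43 -> 35
  -19 -> 19 -> 19 -> 22 -> 14

26; 6; 3; 35; 35; 14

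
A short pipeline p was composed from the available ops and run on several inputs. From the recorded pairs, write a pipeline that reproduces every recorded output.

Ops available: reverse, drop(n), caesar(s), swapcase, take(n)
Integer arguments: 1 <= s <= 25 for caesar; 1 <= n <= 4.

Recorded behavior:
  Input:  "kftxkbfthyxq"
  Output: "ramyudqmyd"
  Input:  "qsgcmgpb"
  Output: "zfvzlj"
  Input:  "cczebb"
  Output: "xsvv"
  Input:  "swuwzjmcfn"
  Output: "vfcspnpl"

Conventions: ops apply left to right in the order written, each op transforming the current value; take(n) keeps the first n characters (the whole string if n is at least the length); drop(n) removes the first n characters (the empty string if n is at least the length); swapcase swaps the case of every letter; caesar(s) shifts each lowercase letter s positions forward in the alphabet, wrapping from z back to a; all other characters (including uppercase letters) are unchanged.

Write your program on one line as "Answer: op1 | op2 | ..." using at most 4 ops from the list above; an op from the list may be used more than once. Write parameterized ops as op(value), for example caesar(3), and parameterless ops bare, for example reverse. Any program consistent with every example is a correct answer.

reverse | drop(2) | caesar(16) | caesar(3)

Check, running the answer program on each example:
  "kftxkbfthyxq" -> "qxyhtfbkxtfk" -> "yhtfbkxtfk" -> "oxjvranjva" -> "ramyudqmyd"
  "qsgcmgpb" -> "bpgmcgsq" -> "gmcgsq" -> "wcswig" -> "zfvzlj"
  "cczebb" -> "bbezcc" -> "ezcc" -> "upss" -> "xsvv"
  "swuwzjmcfn" -> "nfcmjzwuws" -> "cmjzwuws" -> "sczpmkmi" -> "vfcspnpl"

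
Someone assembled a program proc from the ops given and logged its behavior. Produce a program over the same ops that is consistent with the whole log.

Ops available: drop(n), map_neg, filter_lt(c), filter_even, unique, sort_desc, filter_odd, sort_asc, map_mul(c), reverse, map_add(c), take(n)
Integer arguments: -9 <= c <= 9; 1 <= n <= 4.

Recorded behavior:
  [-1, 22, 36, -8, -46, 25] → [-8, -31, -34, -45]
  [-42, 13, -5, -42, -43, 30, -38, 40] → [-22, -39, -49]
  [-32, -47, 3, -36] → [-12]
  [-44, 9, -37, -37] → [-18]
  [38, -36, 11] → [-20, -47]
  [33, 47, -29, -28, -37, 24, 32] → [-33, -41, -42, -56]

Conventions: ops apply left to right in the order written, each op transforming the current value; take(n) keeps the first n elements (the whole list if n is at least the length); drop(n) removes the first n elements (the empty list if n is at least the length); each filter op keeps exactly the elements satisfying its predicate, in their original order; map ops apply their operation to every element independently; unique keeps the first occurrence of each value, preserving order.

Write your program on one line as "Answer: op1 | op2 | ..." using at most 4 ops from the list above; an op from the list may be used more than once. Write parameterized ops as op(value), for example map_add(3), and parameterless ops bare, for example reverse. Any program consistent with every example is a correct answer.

map_neg | filter_lt(5) | sort_desc | map_add(-9)

Check, running the answer program on each example:
  [-1, 22, 36, -8, -46, 25] -> [1, -22, -36, 8, 46, -25] -> [1, -22, -36, -25] -> [1, -22, -25, -36] -> [-8, -31, -34, -45]
  [-42, 13, -5, -42, -43, 30, -38, 40] -> [42, -13, 5, 42, 43, -30, 38, -40] -> [-13, -30, -40] -> [-13, -30, -40] -> [-22, -39, -49]
  [-32, -47, 3, -36] -> [32, 47, -3, 36] -> [-3] -> [-3] -> [-12]
  [-44, 9, -37, -37] -> [44, -9, 37, 37] -> [-9] -> [-9] -> [-18]
  [38, -36, 11] -> [-38, 36, -11] -> [-38, -11] -> [-11, -38] -> [-20, -47]
  [33, 47, -29, -28, -37, 24, 32] -> [-33, -47, 29, 28, 37, -24, -32] -> [-33, -47, -24, -32] -> [-24, -32, -33, -47] -> [-33, -41, -42, -56]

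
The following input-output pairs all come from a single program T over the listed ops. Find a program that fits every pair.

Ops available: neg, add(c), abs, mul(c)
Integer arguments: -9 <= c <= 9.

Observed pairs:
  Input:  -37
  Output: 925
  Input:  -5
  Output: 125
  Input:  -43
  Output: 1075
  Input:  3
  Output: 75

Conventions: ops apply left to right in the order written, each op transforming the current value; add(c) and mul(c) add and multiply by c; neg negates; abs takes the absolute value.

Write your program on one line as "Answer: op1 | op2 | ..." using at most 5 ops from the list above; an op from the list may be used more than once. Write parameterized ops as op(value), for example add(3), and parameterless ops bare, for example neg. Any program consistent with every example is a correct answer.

neg | mul(5) | abs | mul(5)

Check, running the answer program on each example:
  -37 -> 37 -> 185 -> 185 -> 925
  -5 -> 5 -> 25 -> 25 -> 125
  -43 -> 43 -> 215 -> 215 -> 1075
  3 -> -3 -> -15 -> 15 -> 75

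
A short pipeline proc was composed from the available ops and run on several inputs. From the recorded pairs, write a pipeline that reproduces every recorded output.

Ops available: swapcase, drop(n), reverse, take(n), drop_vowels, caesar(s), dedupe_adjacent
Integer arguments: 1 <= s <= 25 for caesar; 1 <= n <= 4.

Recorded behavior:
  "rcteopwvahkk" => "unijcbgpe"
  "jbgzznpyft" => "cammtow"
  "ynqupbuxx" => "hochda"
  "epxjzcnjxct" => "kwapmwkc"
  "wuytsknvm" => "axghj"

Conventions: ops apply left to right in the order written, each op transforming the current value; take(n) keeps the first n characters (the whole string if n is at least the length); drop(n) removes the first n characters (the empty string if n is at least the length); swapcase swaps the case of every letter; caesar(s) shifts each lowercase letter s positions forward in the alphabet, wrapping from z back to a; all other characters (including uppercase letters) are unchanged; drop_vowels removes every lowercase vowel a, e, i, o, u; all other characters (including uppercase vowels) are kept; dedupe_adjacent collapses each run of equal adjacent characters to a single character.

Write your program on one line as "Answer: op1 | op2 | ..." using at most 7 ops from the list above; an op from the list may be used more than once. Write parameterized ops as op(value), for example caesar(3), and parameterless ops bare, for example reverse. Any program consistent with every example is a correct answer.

caesar(14) | reverse | caesar(8) | drop(2) | drop_vowels | caesar(17)

Check, running the answer program on each example:
  "rcteopwvahkk" -> "fqhscdkjovyy" -> "yyvojkdcshqf" -> "ggdwrslkapyn" -> "dwrslkapyn" -> "dwrslkpyn" -> "unijcbgpe"
  "jbgzznpyft" -> "xpunnbdmth" -> "htmdbnnupx" -> "pbuljvvcxf" -> "uljvvcxf" -> "ljvvcxf" -> "cammtow"
  "ynqupbuxx" -> "mbeidpill" -> "llipdiebm" -> "ttqxlqmju" -> "qxlqmju" -> "qxlqmj" -> "hochda"
  "epxjzcnjxct" -> "sdlxnqbxlqh" -> "hqlxbqnxlds" -> "pytfjyvftla" -> "tfjyvftla" -> "tfjyvftl" -> "kwapmwkc"
  "wuytsknvm" -> "kimhgybja" -> "ajbyghmik" -> "irjgopuqs" -> "jgopuqs" -> "jgpqs" -> "axghj"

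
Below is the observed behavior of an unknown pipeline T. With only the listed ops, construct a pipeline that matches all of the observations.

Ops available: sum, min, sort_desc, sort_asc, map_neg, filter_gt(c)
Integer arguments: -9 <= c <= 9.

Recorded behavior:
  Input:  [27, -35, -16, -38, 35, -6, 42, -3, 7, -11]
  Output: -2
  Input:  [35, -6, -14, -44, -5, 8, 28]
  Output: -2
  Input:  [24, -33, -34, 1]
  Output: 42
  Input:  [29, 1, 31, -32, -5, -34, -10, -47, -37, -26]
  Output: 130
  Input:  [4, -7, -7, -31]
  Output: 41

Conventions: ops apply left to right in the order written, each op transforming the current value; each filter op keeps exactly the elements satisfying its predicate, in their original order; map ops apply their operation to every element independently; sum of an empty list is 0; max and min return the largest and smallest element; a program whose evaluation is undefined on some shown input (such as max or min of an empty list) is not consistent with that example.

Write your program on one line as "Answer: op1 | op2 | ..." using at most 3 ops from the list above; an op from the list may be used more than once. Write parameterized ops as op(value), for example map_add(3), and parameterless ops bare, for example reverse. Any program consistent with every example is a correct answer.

map_neg | sort_asc | sum

Check, running the answer program on each example:
  [27, -35, -16, -38, 35, -6, 42, -3, 7, -11] -> [-27, 35, 16, 38, -35, 6, -42, 3, -7, 11] -> [-42, -35, -27, -7, 3, 6, 11, 16, 35, 38] -> -2
  [35, -6, -14, -44, -5, 8, 28] -> [-35, 6, 14, 44, 5, -8, -28] -> [-35, -28, -8, 5, 6, 14, 44] -> -2
  [24, -33, -34, 1] -> [-24, 33, 34, -1] -> [-24, -1, 33, 34] -> 42
  [29, 1, 31, -32, -5, -34, -10, -47, -37, -26] -> [-29, -1, -31, 32, 5, 34, 10, 47, 37, 26] -> [-31, -29, -1, 5, 10, 26, 32, 34, 37, 47] -> 130
  [4, -7, -7, -31] -> [-4, 7, 7, 31] -> [-4, 7, 7, 31] -> 41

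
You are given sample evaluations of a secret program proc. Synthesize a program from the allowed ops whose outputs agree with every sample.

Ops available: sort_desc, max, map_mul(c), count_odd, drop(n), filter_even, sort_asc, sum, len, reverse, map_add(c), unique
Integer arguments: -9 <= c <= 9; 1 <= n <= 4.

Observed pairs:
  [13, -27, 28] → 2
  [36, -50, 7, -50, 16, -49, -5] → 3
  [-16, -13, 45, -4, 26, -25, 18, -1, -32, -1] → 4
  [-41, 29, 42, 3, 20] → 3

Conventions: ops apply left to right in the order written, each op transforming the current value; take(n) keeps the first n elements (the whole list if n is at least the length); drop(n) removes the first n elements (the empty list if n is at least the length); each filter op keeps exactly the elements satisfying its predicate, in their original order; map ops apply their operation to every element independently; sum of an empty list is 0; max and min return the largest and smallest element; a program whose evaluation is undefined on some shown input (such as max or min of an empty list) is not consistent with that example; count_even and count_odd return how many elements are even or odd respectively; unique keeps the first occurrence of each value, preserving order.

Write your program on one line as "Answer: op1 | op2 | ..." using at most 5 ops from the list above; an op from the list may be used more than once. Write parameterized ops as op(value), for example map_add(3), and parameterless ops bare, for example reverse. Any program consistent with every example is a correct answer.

map_mul(-3) | map_add(-6) | unique | count_odd

Check, running the answer program on each example:
  [13, -27, 28] -> [-39, 81, -84] -> [-45, 75, -90] -> [-45, 75, -90] -> 2
  [36, -50, 7, -50, 16, -49, -5] -> [-108, 150, -21, 150, -48, 147, 15] -> [-114, 144, -27, 144, -54, 141, 9] -> [-114, 144, -27, -54, 141, 9] -> 3
  [-16, -13, 45, -4, 26, -25, 18, -1, -32, -1] -> [48, 39, -135, 12, -78, 75, -54, 3, 96, 3] -> [42, 33, -141, 6, -84, 69, -60, -3, 90, -3] -> [42, 33, -141, 6, -84, 69, -60, -3, 90] -> 4
  [-41, 29, 42, 3, 20] -> [123, -87, -126, -9, -60] -> [117, -93, -132, -15, -66] -> [117, -93, -132, -15, -66] -> 3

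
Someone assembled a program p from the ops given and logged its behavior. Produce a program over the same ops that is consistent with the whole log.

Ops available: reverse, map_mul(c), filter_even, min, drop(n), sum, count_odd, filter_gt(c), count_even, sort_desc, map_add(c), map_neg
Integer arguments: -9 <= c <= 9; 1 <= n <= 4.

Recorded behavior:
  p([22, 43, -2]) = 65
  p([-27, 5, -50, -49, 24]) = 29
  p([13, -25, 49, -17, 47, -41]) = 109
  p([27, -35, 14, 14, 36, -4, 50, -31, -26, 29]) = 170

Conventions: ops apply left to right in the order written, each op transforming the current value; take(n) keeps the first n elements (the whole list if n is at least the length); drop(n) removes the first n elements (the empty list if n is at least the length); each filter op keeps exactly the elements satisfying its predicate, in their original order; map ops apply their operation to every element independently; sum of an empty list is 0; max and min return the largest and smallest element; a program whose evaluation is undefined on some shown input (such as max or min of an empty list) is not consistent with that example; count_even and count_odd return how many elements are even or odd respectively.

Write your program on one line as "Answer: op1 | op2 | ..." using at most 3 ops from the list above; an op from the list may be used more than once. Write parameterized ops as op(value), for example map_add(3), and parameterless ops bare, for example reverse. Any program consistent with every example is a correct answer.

filter_gt(0) | sum

Check, running the answer program on each example:
  [22, 43, -2] -> [22, 43] -> 65
  [-27, 5, -50, -49, 24] -> [5, 24] -> 29
  [13, -25, 49, -17, 47, -41] -> [13, 49, 47] -> 109
  [27, -35, 14, 14, 36, -4, 50, -31, -26, 29] -> [27, 14, 14, 36, 50, 29] -> 170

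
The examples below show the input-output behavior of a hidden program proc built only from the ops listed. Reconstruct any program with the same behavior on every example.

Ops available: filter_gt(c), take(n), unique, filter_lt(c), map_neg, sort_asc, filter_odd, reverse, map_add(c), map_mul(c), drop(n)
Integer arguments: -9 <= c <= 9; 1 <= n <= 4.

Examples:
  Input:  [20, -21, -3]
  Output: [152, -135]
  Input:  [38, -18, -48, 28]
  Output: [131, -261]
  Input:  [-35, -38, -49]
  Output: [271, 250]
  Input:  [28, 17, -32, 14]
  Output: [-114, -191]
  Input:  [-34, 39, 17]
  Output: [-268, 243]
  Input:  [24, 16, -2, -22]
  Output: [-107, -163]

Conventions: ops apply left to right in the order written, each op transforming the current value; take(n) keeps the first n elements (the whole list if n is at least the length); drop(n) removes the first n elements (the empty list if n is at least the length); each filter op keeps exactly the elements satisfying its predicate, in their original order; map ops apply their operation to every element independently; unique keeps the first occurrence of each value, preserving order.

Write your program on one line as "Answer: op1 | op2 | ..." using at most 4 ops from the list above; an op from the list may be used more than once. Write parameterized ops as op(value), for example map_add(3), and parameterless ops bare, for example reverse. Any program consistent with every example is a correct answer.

map_mul(-7) | map_add(5) | take(2) | reverse

Check, running the answer program on each example:
  [20, -21, -3] -> [-140, 147, 21] -> [-135, 152, 26] -> [-135, 152] -> [152, -135]
  [38, -18, -48, 28] -> [-266, 126, 336, -196] -> [-261, 131, 341, -191] -> [-261, 131] -> [131, -261]
  [-35, -38, -49] -> [245, 266, 343] -> [250, 271, 348] -> [250, 271] -> [271, 250]
  [28, 17, -32, 14] -> [-196, -119, 224, -98] -> [-191, -114, 229, -93] -> [-191, -114] -> [-114, -191]
  [-34, 39, 17] -> [238, -273, -119] -> [243, -268, -114] -> [243, -268] -> [-268, 243]
  [24, 16, -2, -22] -> [-168, -112, 14, 154] -> [-163, -107, 19, 159] -> [-163, -107] -> [-107, -163]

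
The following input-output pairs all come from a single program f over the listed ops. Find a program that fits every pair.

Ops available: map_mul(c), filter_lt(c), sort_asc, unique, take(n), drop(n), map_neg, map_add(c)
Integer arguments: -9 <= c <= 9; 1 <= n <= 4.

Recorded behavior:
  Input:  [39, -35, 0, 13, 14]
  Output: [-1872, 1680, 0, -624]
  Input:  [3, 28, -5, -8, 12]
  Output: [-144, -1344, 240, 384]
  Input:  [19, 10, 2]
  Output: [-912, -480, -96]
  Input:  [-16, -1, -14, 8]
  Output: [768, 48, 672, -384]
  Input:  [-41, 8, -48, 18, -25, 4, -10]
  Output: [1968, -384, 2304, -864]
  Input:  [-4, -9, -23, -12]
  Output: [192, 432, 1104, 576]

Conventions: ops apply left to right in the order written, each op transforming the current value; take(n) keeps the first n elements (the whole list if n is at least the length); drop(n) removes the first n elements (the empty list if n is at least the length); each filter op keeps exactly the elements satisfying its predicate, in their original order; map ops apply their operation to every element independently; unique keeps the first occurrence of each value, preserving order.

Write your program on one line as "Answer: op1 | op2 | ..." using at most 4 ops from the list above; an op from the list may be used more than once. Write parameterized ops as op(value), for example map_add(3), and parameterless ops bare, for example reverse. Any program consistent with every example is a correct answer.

take(4) | map_mul(8) | map_neg | map_mul(6)

Check, running the answer program on each example:
  [39, -35, 0, 13, 14] -> [39, -35, 0, 13] -> [312, -280, 0, 104] -> [-312, 280, 0, -104] -> [-1872, 1680, 0, -624]
  [3, 28, -5, -8, 12] -> [3, 28, -5, -8] -> [24, 224, -40, -64] -> [-24, -224, 40, 64] -> [-144, -1344, 240, 384]
  [19, 10, 2] -> [19, 10, 2] -> [152, 80, 16] -> [-152, -80, -16] -> [-912, -480, -96]
  [-16, -1, -14, 8] -> [-16, -1, -14, 8] -> [-128, -8, -112, 64] -> [128, 8, 112, -64] -> [768, 48, 672, -384]
  [-41, 8, -48, 18, -25, 4, -10] -> [-41, 8, -48, 18] -> [-328, 64, -384, 144] -> [328, -64, 384, -144] -> [1968, -384, 2304, -864]
  [-4, -9, -23, -12] -> [-4, -9, -23, -12] -> [-32, -72, -184, -96] -> [32, 72, 184, 96] -> [192, 432, 1104, 576]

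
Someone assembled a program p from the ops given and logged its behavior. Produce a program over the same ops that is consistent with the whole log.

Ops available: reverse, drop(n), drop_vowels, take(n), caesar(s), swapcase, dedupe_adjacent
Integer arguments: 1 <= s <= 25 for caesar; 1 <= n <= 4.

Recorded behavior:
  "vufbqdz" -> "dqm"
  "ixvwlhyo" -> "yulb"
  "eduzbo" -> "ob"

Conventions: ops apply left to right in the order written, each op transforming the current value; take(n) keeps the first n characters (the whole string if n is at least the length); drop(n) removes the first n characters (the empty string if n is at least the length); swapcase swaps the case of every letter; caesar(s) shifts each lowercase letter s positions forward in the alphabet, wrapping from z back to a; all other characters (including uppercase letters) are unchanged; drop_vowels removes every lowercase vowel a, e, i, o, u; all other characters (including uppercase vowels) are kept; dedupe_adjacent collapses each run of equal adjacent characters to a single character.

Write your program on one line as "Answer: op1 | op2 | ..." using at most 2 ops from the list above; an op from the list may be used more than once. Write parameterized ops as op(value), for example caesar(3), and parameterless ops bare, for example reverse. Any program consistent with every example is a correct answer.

caesar(13) | drop(4)

Check, running the answer program on each example:
  "vufbqdz" -> "ihsodqm" -> "dqm"
  "ixvwlhyo" -> "vkijyulb" -> "yulb"
  "eduzbo" -> "rqhmob" -> "ob"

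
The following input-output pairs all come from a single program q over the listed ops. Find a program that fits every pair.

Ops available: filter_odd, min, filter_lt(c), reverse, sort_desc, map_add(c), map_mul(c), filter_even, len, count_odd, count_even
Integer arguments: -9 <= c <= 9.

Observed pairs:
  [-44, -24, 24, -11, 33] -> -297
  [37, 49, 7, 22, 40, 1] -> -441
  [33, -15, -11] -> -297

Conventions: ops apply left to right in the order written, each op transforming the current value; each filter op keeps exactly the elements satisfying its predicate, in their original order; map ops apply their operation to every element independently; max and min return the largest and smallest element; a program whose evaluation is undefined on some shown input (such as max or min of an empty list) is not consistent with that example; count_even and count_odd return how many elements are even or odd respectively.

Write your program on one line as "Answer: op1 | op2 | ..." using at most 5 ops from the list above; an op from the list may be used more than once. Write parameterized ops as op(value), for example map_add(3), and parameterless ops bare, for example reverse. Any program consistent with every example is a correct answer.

map_mul(-9) | filter_odd | sort_desc | min

Check, running the answer program on each example:
  [-44, -24, 24, -11, 33] -> [396, 216, -216, 99, -297] -> [99, -297] -> [99, -297] -> -297
  [37, 49, 7, 22, 40, 1] -> [-333, -441, -63, -198, -360, -9] -> [-333, -441, -63, -9] -> [-9, -63, -333, -441] -> -441
  [33, -15, -11] -> [-297, 135, 99] -> [-297, 135, 99] -> [135, 99, -297] -> -297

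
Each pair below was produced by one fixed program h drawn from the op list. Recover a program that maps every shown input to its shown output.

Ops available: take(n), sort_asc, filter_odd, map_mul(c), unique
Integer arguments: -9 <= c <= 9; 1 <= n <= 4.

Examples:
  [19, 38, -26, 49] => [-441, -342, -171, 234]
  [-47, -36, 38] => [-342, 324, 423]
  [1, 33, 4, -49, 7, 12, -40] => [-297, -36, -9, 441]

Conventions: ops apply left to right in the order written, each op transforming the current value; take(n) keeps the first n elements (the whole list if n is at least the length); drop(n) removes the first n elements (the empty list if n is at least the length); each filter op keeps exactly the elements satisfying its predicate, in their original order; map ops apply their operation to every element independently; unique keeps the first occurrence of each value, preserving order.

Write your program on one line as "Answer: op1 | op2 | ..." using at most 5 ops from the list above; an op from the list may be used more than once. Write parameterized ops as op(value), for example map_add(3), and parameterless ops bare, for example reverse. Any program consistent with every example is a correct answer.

take(4) | sort_asc | map_mul(-9) | sort_asc

Check, running the answer program on each example:
  [19, 38, -26, 49] -> [19, 38, -26, 49] -> [-26, 19, 38, 49] -> [234, -171, -342, -441] -> [-441, -342, -171, 234]
  [-47, -36, 38] -> [-47, -36, 38] -> [-47, -36, 38] -> [423, 324, -342] -> [-342, 324, 423]
  [1, 33, 4, -49, 7, 12, -40] -> [1, 33, 4, -49] -> [-49, 1, 4, 33] -> [441, -9, -36, -297] -> [-297, -36, -9, 441]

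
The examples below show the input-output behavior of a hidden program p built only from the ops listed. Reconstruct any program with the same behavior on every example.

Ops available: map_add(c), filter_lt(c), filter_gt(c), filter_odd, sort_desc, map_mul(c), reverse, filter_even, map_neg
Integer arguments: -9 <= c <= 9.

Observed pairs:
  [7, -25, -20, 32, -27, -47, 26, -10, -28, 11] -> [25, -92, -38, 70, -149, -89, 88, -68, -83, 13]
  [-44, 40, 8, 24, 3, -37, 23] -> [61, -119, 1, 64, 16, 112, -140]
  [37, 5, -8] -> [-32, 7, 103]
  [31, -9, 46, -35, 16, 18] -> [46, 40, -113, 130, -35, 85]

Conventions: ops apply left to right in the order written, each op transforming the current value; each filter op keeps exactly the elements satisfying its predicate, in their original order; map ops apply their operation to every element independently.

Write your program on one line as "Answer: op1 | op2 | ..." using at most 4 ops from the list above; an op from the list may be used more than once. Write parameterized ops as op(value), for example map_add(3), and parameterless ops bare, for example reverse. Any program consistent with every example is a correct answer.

map_neg | map_mul(-3) | map_add(-8) | reverse

Check, running the answer program on each example:
  [7, -25, -20, 32, -27, -47, 26, -10, -28, 11] -> [-7, 25, 20, -32, 27, 47, -26, 10, 28, -11] -> [21, -75, -60, 96, -81, -141, 78, -30, -84, 33] -> [13, -83, -68, 88, -89, -149, 70, -38, -92, 25] -> [25, -92, -38, 70, -149, -89, 88, -68, -83, 13]
  [-44, 40, 8, 24, 3, -37, 23] -> [44, -40, -8, -24, -3, 37, -23] -> [-132, 120, 24, 72, 9, -111, 69] -> [-140, 112, 16, 64, 1, -119, 61] -> [61, -119, 1, 64, 16, 112, -140]
  [37, 5, -8] -> [-37, -5, 8] -> [111, 15, -24] -> [103, 7, -32] -> [-32, 7, 103]
  [31, -9, 46, -35, 16, 18] -> [-31, 9, -46, 35, -16, -18] -> [93, -27, 138, -105, 48, 54] -> [85, -35, 130, -113, 40, 46] -> [46, 40, -113, 130, -35, 85]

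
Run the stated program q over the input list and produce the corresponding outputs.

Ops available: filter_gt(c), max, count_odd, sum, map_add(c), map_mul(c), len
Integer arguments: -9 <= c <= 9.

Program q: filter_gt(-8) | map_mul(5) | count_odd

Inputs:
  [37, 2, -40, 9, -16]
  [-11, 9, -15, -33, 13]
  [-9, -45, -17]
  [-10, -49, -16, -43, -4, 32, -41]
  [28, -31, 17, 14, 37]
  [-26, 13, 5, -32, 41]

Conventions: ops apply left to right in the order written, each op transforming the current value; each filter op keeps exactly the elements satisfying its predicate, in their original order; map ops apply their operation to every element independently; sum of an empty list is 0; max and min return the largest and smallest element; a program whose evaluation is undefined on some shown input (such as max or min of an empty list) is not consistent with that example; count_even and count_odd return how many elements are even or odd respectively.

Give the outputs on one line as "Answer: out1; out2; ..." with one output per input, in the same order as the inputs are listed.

Execution, op by op:
  [37, 2, -40, 9, -16] -> [37, 2, 9] -> [185, 10, 45] -> 2
  [-11, 9, -15, -33, 13] -> [9, 13] -> [45, 65] -> 2
  [-9, -45, -17] -> [] -> [] -> 0
  [-10, -49, -16, -43, -4, 32, -41] -> [-4, 32] -> [-20, 160] -> 0
  [28, -31, 17, 14, 37] -> [28, 17, 14, 37] -> [140, 85, 70, 185] -> 2
  [-26, 13, 5, -32, 41] -> [13, 5, 41] -> [65, 25, 205] -> 3

2; 2; 0; 0; 2; 3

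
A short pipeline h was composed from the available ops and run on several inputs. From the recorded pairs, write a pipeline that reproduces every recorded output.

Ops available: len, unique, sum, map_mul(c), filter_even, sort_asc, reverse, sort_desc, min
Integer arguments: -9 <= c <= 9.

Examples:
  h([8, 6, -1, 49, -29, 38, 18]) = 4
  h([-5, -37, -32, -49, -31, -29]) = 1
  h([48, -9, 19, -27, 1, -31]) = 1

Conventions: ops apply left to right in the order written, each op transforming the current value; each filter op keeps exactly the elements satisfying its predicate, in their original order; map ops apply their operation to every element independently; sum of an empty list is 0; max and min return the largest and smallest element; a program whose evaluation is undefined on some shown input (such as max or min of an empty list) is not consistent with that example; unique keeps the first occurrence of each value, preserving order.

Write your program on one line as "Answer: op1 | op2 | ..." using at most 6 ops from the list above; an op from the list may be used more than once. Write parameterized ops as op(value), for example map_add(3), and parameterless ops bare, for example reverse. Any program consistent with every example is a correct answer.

sort_asc | sort_desc | filter_even | reverse | len

Check, running the answer program on each example:
  [8, 6, -1, 49, -29, 38, 18] -> [-29, -1, 6, 8, 18, 38, 49] -> [49, 38, 18, 8, 6, -1, -29] -> [38, 18, 8, 6] -> [6, 8, 18, 38] -> 4
  [-5, -37, -32, -49, -31, -29] -> [-49, -37, -32, -31, -29, -5] -> [-5, -29, -31, -32, -37, -49] -> [-32] -> [-32] -> 1
  [48, -9, 19, -27, 1, -31] -> [-31, -27, -9, 1, 19, 48] -> [48, 19, 1, -9, -27, -31] -> [48] -> [48] -> 1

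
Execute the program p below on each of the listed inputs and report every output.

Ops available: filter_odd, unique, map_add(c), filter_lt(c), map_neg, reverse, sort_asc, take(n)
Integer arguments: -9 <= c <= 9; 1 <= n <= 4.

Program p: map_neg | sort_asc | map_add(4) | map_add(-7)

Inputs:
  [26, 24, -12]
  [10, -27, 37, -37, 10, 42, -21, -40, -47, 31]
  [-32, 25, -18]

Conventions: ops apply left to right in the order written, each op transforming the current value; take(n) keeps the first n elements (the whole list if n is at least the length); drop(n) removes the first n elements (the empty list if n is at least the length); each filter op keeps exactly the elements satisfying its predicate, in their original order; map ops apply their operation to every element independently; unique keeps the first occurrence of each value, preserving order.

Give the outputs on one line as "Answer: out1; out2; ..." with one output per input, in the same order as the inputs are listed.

Execution, op by op:
  [26, 24, -12] -> [-26, -24, 12] -> [-26, -24, 12] -> [-22, -20, 16] -> [-29, -27, 9]
  [10, -27, 37, -37, 10, 42, -21, -40, -47, 31] -> [-10, 27, -37, 37, -10, -42, 21, 40, 47, -31] -> [-42, -37, -31, -10, -10, 21, 27, 37, 40, 47] -> [-38, -33, -27, -6, -6, 25, 31, 41, 44, 51] -> [-45, -40, -34, -13, -13, 18, 24, 34, 37, 44]
  [-32, 25, -18] -> [32, -25, 18] -> [-25, 18, 32] -> [-21, 22, 36] -> [-28, 15, 29]

[-29, -27, 9]; [-45, -40, -34, -13, -13, 18, 24, 34, 37, 44]; [-28, 15, 29]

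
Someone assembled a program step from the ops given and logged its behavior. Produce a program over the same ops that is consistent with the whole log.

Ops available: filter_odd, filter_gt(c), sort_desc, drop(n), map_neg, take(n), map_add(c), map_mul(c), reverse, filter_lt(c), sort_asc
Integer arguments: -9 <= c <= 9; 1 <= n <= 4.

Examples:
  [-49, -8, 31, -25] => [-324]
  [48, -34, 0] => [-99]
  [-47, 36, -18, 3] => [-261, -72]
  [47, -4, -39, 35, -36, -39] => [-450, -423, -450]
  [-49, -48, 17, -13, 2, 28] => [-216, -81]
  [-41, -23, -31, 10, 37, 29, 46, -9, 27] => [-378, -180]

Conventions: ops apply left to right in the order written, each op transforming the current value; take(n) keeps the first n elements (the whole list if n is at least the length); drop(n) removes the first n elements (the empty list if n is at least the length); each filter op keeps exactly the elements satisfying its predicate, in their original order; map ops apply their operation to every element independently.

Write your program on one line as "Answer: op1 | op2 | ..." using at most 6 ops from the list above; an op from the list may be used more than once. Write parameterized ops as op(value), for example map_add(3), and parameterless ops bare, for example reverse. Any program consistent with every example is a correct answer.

drop(2) | map_add(-9) | filter_lt(-5) | map_add(-2) | map_mul(-9) | map_neg

Check, running the answer program on each example:
  [-49, -8, 31, -25] -> [31, -25] -> [22, -34] -> [-34] -> [-36] -> [324] -> [-324]
  [48, -34, 0] -> [0] -> [-9] -> [-9] -> [-11] -> [99] -> [-99]
  [-47, 36, -18, 3] -> [-18, 3] -> [-27, -6] -> [-27, -6] -> [-29, -8] -> [261, 72] -> [-261, -72]
  [47, -4, -39, 35, -36, -39] -> [-39, 35, -36, -39] -> [-48, 26, -45, -48] -> [-48, -45, -48] -> [-50, -47, -50] -> [450, 423, 450] -> [-450, -423, -450]
  [-49, -48, 17, -13, 2, 28] -> [17, -13, 2, 28] -> [8, -22, -7, 19] -> [-22, -7] -> [-24, -9] -> [216, 81] -> [-216, -81]
  [-41, -23, -31, 10, 37, 29, 46, -9, 27] -> [-31, 10, 37, 29, 46, -9, 27] -> [-40, 1, 28, 20, 37, -18, 18] -> [-40, -18] -> [-42, -20] -> [378, 180] -> [-378, -180]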